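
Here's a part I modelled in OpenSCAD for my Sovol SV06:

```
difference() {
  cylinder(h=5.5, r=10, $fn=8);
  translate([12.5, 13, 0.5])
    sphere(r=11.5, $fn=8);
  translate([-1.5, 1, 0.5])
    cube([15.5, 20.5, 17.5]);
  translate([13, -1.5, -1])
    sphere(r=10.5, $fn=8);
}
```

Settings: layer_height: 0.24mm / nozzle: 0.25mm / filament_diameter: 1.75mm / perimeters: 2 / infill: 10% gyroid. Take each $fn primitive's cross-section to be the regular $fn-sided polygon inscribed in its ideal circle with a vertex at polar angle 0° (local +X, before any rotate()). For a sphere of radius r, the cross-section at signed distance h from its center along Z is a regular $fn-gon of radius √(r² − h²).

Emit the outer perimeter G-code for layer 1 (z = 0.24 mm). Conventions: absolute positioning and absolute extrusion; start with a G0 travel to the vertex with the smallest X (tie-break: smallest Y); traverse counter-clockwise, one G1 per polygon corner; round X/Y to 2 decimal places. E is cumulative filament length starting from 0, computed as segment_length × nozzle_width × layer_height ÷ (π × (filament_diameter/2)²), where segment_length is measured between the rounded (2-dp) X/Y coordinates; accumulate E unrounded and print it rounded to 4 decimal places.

At z = 0.24 mm: the cylinder: section is a regular 8-gon, circumradius r=10; the r=11.5 sphere at (12.5, 13) contributes a regular 8-gon of circumradius √(11.5²−0.26²) = 11.497; the cube at (-1.5, 1) is not intersected at this z (z outside [0.5, 18]); the r=10.5 sphere at (13, -1.5) contributes a regular 8-gon of circumradius √(10.5²−1.24²) = 10.427; Subtracting the remaining from the first: starting from the r=10 cylinder, the r=11.5 sphere at (12.5, 13) partially overlaps it — only the 14.47 mm² overlap (of its 373.87 mm²) is removed, clipping the outline; the r=10.5 sphere at (13, -1.5) partially overlaps it — only the 56.29 mm² overlap (of its 307.49 mm²) is removed, clipping the outline — 1 connected region. The outline is a single polygon with 10 vertices. Extrusion per mm of travel: 0.25 × 0.24 / (π × 0.875²) = 0.024945. Accumulating E over each segment gives final E = 1.4403.

G0 X-10.00 Y0.00 Z0.24
G1 X-7.07 Y-7.07 E0.1909
G1 X0.00 Y-10.00 E0.3818
G1 X5.20 Y-7.85 E0.5222
G1 X2.57 Y-1.50 E0.6936
G1 X5.09 Y4.57 E0.8576
G1 X4.37 Y4.87 E0.8770
G1 X2.71 Y8.88 E0.9853
G1 X0.00 Y10.00 E1.0584
G1 X-7.07 Y7.07 E1.2493
G1 X-10.00 Y0.00 E1.4403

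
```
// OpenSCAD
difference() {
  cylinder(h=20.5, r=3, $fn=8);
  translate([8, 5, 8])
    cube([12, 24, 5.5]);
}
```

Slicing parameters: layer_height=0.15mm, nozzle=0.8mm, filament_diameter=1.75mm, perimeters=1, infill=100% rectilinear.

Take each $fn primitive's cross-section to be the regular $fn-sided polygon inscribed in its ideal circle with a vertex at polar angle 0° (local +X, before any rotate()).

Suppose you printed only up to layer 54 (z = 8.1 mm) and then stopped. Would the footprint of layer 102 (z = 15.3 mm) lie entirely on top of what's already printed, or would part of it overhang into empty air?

Compare the two slices. At z = 8.1: the cylinder: section is a regular 8-gon, circumradius r=3 (area = (8/2)·3.000²·sin(360°/8) = 25.46 mm²); the cube at (8, 5) (footprint 12×24) is included at this height (area 288.00 mm²); After the difference (first − rest): starting from the r=3 cylinder (25.46 mm²), the 12×24 cube at (8, 5) misses the remaining region (no effect) — area = 25.46 mm². At z = 15.3: the r=3 cylinder contributes a regular 8-gon of circumradius 3 (area = (8/2)·3.000²·sin(360°/8) = 25.46 mm²); the cube at (8, 5) does not reach this height (z outside [8, 13.5]); After the difference (first − rest): none of the subtracted shapes is present at this height, so the r=3 cylinder is unchanged — area = 25.46 mm². Checking containment: the cross-section at z = 15.3 is a subset of the cross-section at z = 8.1.

entirely on top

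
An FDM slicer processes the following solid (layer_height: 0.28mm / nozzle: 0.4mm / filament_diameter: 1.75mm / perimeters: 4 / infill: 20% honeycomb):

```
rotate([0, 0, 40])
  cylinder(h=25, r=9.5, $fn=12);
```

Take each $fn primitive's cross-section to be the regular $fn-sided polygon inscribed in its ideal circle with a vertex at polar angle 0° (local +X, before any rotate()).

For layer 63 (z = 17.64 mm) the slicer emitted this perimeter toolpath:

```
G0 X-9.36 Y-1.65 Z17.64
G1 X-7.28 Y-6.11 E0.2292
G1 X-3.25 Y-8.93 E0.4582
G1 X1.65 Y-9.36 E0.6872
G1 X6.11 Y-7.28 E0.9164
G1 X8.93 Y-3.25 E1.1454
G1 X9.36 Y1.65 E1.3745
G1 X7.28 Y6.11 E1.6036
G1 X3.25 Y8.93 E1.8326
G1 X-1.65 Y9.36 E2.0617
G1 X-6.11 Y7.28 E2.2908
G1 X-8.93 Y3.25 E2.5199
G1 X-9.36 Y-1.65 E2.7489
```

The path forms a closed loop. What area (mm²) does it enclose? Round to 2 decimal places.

270.97 mm²

Apply the shoelace formula to the sequence of (X, Y) vertices; enclosed area = 270.97 mm².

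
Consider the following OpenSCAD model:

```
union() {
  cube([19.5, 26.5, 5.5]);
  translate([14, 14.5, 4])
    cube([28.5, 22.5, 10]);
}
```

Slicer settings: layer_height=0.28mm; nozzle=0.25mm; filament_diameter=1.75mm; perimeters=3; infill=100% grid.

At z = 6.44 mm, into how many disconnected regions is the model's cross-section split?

1

At z = 6.44 mm: the cube does not reach this height (z outside [0, 5.5]); the cube at (14, 14.5) (footprint 28.5×22.5) is included at this height; Merging all regions: only the 28.5×22.5 cube at (14, 14.5) is present, so the union is just that shape — 1 connected region. The result has 1 disconnected region.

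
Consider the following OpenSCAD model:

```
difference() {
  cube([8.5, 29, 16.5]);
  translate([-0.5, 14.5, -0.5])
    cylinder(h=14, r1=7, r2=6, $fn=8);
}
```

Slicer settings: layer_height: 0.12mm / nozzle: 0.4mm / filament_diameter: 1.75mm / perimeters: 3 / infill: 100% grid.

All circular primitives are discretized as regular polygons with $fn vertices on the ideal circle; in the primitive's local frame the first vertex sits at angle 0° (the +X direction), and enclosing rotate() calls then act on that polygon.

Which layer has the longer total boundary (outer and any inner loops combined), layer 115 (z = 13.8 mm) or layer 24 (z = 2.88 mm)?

layer 24 (z = 2.88 mm)

Layer 115 (z = 13.8): the cube is present — its section is the full 8.5×29 rectangle (perimeter 75.00 mm); the cone at (-0.5, 14.5) does not reach this height (z outside [-0.5, 13.5]); After the difference (first − rest): none of the subtracted shapes is present at this height, so the 8.5×29 cube is unchanged — boundary = 75.00 mm. So its perimeter = 75.00 mm. Layer 24 (z = 2.88): the cube (footprint 8.5×29) is included at this height (perimeter 75.00 mm); the cone at (-0.5, 14.5) contributes a regular 8-gon of circumradius 6.759 (interpolated between r1=7 and r2=6 at t=0.241) (perimeter = 2·8·6.759·sin(180°/8) = 41.38 mm); After the difference (first − rest): starting from the 8.5×29 cube, the cone at (-0.5, 14.5) partially overlaps it — only the 57.94 mm² overlap (of its 129.20 mm²) is removed, clipping the outline — boundary = 81.51 mm. So its perimeter = 81.51 mm. Layer 24 is larger (81.51 vs 75.00 mm).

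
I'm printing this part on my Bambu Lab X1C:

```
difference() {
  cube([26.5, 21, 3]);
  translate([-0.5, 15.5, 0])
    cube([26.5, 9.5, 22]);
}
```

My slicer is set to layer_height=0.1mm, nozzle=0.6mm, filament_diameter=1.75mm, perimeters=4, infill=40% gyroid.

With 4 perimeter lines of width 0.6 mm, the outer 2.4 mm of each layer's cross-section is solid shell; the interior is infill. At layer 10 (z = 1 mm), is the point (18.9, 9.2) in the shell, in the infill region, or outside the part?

infill

At z = 1 mm: the 26.5×21 cube contributes its full rectangle; the 26.5×9.5 cube at (-0.5, 15.5) contributes its full rectangle; Subtracting the remaining from the first: starting from the 26.5×21 cube, the 26.5×9.5 cube at (-0.5, 15.5) partially overlaps it — only the 143.00 mm² overlap (of its 251.75 mm²) is removed, clipping the outline — 1 connected region. Overall, the cross-section is a single solid region. The nearest boundary edge runs (0.00, 15.50)→(26.00, 15.50); distance from the point to it = 6.30 mm. The point is inside the cross-section and 6.30 mm from the nearest boundary — more than the 2.4 mm shell width (4 × 0.6), so it's in the infill interior.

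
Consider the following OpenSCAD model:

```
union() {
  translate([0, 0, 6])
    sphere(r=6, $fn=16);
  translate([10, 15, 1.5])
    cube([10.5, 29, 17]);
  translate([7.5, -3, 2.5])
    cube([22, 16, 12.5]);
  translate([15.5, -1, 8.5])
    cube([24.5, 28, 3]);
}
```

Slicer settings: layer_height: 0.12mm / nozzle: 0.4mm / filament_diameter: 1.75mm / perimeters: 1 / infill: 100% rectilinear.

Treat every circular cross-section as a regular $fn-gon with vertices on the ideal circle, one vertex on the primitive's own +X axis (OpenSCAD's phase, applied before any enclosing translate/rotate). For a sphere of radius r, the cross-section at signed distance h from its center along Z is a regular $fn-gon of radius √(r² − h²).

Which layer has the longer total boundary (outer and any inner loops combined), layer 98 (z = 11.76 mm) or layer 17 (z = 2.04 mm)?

Layer 98 (z = 11.76): the r=6 sphere contributes a regular 16-gon of circumradius √(6²−5.76²) = 1.680 (perimeter = 2·16·1.680·sin(180°/16) = 10.49 mm); the 10.5×29 cube at (10, 15) contributes its full rectangle (perimeter 79.00 mm); the 22×16 cube at (7.5, -3) contributes its full rectangle (perimeter 76.00 mm); the cube at (15.5, -1) does not reach this height (z outside [8.5, 11.5]); Combining (union): the 3 present regions are separate (no shared area or edge), so areas and boundary lengths simply add and each stays a separate island — boundary = 165.49 mm. So its perimeter = 165.49 mm. Layer 17 (z = 2.04): the sphere: section is a regular 16-gon, circumradius = √(r²−h²) = √(6²−3.96²) = 4.508 (perimeter = 2·16·4.508·sin(180°/16) = 28.14 mm); the cube at (10, 15) is present — its section is the full 10.5×29 rectangle (perimeter 79.00 mm); the cube at (7.5, -3) is absent (z outside [2.5, 15]); the cube at (15.5, -1) does not reach this height (z outside [8.5, 11.5]); Taking the union: the 2 present regions are separate (no shared area or edge), so areas and boundary lengths simply add and each stays a separate island — boundary = 107.14 mm. So its perimeter = 107.14 mm. Layer 98 is larger (165.49 vs 107.14 mm).

layer 98 (z = 11.76 mm)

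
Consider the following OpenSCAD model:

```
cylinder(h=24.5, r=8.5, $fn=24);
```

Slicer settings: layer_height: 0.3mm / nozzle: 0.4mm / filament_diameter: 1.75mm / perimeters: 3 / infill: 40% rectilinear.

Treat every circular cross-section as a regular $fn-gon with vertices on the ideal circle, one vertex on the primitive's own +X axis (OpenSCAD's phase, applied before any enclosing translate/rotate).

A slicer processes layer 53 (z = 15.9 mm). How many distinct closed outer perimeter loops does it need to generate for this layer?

1

At z = 15.9 mm: the r=8.5 cylinder contributes a regular 24-gon of circumradius 8.5. The result has 1 disconnected region.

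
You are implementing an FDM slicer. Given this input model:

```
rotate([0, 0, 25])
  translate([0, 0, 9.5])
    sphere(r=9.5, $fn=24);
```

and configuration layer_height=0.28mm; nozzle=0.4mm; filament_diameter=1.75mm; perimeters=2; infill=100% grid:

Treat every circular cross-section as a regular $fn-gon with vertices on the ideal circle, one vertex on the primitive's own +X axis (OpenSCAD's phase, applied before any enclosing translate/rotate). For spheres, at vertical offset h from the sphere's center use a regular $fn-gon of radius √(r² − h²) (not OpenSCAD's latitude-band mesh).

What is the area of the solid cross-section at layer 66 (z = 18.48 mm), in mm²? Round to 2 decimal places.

29.85 mm²

At z = 18.48 mm: the r=9.5 sphere contributes a regular 24-gon of circumradius √(9.5²−8.98²) = 3.100 (area = (24/2)·3.100²·sin(360°/24) = 29.85 mm²); (rotated 25° about Z; rotation is an isometry so areas/perimeters/island counts are preserved). Overall, the cross-section is a single solid region. Net area = 29.85 mm².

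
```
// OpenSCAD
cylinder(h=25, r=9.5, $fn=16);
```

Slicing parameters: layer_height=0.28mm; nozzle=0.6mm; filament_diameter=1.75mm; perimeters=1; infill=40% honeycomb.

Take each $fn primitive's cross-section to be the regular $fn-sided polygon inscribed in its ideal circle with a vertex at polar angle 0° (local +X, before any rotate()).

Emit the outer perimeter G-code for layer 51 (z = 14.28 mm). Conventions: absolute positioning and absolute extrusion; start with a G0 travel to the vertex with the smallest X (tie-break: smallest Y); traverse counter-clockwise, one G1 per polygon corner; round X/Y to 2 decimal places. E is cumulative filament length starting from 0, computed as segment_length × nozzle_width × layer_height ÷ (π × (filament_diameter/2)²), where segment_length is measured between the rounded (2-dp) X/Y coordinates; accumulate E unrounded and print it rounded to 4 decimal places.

At z = 14.28 mm: the r=9.5 cylinder contributes a regular 16-gon of circumradius 9.5. The outline is a single polygon with 16 vertices. Extrusion per mm of travel: 0.6 × 0.28 / (π × 0.875²) = 0.069846. Accumulating E over each segment gives final E = 4.1438.

G0 X-9.50 Y0.00 Z14.28
G1 X-8.78 Y-3.64 E0.2592
G1 X-6.72 Y-6.72 E0.5180
G1 X-3.64 Y-8.78 E0.7768
G1 X0.00 Y-9.50 E1.0359
G1 X3.64 Y-8.78 E1.2951
G1 X6.72 Y-6.72 E1.5539
G1 X8.78 Y-3.64 E1.8127
G1 X9.50 Y0.00 E2.0719
G1 X8.78 Y3.64 E2.3311
G1 X6.72 Y6.72 E2.5899
G1 X3.64 Y8.78 E2.8487
G1 X0.00 Y9.50 E3.1078
G1 X-3.64 Y8.78 E3.3670
G1 X-6.72 Y6.72 E3.6258
G1 X-8.78 Y3.64 E3.8846
G1 X-9.50 Y0.00 E4.1438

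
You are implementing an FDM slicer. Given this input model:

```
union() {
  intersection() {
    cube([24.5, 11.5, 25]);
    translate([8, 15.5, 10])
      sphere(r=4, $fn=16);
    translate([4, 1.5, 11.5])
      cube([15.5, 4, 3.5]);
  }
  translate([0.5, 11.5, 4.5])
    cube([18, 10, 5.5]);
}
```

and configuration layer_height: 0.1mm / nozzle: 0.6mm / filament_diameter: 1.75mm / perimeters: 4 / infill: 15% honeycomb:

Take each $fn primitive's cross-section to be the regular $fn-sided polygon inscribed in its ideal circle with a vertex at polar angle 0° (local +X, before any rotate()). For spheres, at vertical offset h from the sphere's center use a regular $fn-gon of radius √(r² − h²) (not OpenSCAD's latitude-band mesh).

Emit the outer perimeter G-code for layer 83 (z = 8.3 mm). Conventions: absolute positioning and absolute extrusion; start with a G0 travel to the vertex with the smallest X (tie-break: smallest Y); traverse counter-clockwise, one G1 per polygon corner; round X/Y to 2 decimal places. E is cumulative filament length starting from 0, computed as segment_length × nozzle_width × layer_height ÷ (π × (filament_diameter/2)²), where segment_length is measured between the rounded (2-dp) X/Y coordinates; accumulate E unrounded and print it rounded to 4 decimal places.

G0 X0.50 Y11.50 Z8.30
G1 X18.50 Y11.50 E0.4490
G1 X18.50 Y21.50 E0.6985
G1 X0.50 Y21.50 E1.1475
G1 X0.50 Y11.50 E1.3969

At z = 8.3 mm: the cube (footprint 24.5×11.5) is included at this height; the r=4 sphere at (8, 15.5) contributes a regular 16-gon of circumradius √(4²−1.7²) = 3.621; the cube at (4, 1.5) does not reach this height (z outside [11.5, 15]); Taking the intersection: at least one operand is absent at this height, so nothing remains; the cube at (0.5, 11.5) is present — its section is the full 18×10 rectangle; Combining (union): only the 18×10 cube at (0.5, 11.5) is present, so the union is just that shape — 1 connected region. The outline is a single polygon with 4 vertices. Extrusion per mm of travel: 0.6 × 0.1 / (π × 0.875²) = 0.024945. Accumulating E over each segment gives final E = 1.3969.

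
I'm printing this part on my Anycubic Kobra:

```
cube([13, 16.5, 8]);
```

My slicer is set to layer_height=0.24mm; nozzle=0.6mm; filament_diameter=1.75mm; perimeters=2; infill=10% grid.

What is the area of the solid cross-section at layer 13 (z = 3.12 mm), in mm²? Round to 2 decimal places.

214.50 mm²

At z = 3.12 mm: the cube (footprint 13×16.5) is included at this height (area 214.50 mm²). Overall, the cross-section is a single solid region. Net area = 214.50 mm².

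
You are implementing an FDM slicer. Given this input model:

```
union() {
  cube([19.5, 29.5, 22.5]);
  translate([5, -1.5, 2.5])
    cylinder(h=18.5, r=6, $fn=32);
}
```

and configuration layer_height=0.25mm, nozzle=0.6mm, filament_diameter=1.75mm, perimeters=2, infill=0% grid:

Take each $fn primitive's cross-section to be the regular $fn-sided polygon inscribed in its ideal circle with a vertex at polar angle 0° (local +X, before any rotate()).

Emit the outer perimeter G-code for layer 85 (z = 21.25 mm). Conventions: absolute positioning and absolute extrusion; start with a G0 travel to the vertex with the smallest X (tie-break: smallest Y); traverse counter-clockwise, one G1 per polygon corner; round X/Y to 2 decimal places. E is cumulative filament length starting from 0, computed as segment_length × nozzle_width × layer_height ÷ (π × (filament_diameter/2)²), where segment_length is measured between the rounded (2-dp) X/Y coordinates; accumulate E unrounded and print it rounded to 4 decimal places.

At z = 21.25 mm: the cube (footprint 19.5×29.5) is included at this height; the cylinder at (5, -1.5) does not reach this height (z outside [2.5, 21]); Taking the union: only the 19.5×29.5 cube is present, so the union is just that shape — 1 connected region. The outline is a single polygon with 4 vertices. Extrusion per mm of travel: 0.6 × 0.25 / (π × 0.875²) = 0.062363. Accumulating E over each segment gives final E = 6.1115.

G0 X0.00 Y0.00 Z21.25
G1 X19.50 Y0.00 E1.2161
G1 X19.50 Y29.50 E3.0558
G1 X0.00 Y29.50 E4.2718
G1 X0.00 Y0.00 E6.1115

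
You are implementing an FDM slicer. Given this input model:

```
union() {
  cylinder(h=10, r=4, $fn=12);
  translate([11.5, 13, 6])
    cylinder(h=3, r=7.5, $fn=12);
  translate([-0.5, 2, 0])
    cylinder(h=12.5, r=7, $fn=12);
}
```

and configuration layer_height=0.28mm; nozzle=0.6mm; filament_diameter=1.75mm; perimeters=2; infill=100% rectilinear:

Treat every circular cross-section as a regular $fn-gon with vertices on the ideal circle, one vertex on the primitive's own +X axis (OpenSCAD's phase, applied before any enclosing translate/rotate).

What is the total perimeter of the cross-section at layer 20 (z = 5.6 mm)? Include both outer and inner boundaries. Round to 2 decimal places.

43.48 mm

At z = 5.6 mm: the cylinder: section is a regular 12-gon, circumradius r=4 (perimeter = 2·12·4.000·sin(180°/12) = 24.85 mm); the cylinder at (11.5, 13) does not reach this height (z outside [6, 9]); the r=7 cylinder at (-0.5, 2) gives a regular 12-gon of circumradius 7 (constant along its height) (perimeter = 2·12·7.000·sin(180°/12) = 43.48 mm); Taking the union: the r=4 cylinder lies entirely inside the r=7 cylinder at (-0.5, 2), so the union is just the r=7 cylinder at (-0.5, 2) — boundary = 43.48 mm. Overall, the cross-section is a single solid region. Total boundary length (outer) = 43.48 mm.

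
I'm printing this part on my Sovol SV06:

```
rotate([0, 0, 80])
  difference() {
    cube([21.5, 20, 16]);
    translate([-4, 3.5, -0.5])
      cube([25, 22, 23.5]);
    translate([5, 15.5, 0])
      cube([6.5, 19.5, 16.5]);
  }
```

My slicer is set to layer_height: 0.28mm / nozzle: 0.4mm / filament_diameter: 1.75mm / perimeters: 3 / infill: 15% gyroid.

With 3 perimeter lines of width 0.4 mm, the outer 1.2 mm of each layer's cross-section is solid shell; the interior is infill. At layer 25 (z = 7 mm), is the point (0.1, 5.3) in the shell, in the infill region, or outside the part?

At z = 7 mm: the cube is present — its section is the full 21.5×20 rectangle; the 25×22 cube at (-4, 3.5) contributes its full rectangle; the cube at (5, 15.5) is present — its section is the full 6.5×19.5 rectangle; Subtracting the remaining from the first: starting from the 21.5×20 cube, the 25×22 cube at (-4, 3.5) partially overlaps it — only the 346.50 mm² overlap (of its 550.00 mm²) is removed, clipping the outline; the 6.5×19.5 cube at (5, 15.5) misses the remaining region (no effect) — 1 connected region; (rotated 80° about Z; rotation is an isometry so areas/perimeters/island counts are preserved). Overall, the cross-section is a single solid region. Undo the 80° rotation: the query point maps to (5.237, 0.822) in the un-rotated model frame. The nearest boundary edge runs (21.50, 0.00)→(0.00, 0.00); distance from the point to it = 0.82 mm. The point is inside the cross-section, 0.82 mm from the nearest boundary — within the 1.2 mm shell band (3 × 0.4).

shell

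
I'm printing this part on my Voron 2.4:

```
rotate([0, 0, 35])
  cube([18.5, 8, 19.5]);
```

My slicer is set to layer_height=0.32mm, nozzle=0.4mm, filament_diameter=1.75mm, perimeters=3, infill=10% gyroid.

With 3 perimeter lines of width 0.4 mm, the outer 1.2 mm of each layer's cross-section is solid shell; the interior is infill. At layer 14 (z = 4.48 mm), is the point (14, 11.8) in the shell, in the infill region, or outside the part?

shell

At z = 4.48 mm: the cube (footprint 18.5×8) is included at this height; (whole slice rotated 35° about Z — lengths, areas and connectivity unchanged). Overall, the cross-section is a single solid region. Undo the 35° rotation: the query point maps to (18.236, 1.636) in the un-rotated model frame. The nearest boundary edge runs (18.50, 0.00)→(18.50, 8.00); distance from the point to it = 0.26 mm. The point is inside the cross-section, 0.26 mm from the nearest boundary — within the 1.2 mm shell band (3 × 0.4).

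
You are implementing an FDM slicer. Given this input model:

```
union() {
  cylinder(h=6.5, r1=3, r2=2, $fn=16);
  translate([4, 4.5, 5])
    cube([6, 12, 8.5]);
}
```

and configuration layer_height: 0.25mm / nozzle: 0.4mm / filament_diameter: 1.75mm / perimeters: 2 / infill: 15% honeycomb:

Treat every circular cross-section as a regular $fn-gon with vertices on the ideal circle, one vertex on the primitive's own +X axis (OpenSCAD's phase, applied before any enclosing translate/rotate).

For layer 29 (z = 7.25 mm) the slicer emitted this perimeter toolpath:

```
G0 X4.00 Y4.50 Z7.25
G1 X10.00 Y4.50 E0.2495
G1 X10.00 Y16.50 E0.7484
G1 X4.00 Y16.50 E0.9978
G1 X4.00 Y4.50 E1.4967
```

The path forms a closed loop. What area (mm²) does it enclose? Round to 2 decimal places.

Apply the shoelace formula to the sequence of (X, Y) vertices; enclosed area = 72.00 mm².

72.00 mm²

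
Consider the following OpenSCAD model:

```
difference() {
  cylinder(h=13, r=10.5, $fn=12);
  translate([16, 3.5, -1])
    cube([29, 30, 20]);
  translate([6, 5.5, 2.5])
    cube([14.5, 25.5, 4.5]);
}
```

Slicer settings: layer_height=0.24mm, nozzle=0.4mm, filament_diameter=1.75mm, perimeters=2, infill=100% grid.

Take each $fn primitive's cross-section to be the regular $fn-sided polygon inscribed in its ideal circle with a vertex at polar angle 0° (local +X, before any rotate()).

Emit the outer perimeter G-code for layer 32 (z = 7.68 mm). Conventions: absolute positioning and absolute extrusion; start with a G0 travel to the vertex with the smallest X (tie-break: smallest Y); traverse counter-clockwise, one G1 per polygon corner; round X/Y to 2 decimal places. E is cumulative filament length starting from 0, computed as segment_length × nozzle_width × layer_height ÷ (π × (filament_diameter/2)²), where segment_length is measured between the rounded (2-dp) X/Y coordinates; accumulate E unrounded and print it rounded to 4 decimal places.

G0 X-10.50 Y0.00 Z7.68
G1 X-9.09 Y-5.25 E0.2170
G1 X-5.25 Y-9.09 E0.4337
G1 X0.00 Y-10.50 E0.6507
G1 X5.25 Y-9.09 E0.8676
G1 X9.09 Y-5.25 E1.0844
G1 X10.50 Y0.00 E1.3013
G1 X9.09 Y5.25 E1.5183
G1 X5.25 Y9.09 E1.7351
G1 X0.00 Y10.50 E1.9520
G1 X-5.25 Y9.09 E2.1690
G1 X-9.09 Y5.25 E2.3857
G1 X-10.50 Y0.00 E2.6027

At z = 7.68 mm: the r=10.5 cylinder gives a regular 12-gon of circumradius 10.5 (constant along its height); the cube at (16, 3.5) is present — its section is the full 29×30 rectangle; the cube at (6, 5.5) does not reach this height (z outside [2.5, 7]); After the difference (first − rest): starting from the r=10.5 cylinder, the 29×30 cube at (16, 3.5) misses the remaining region (no effect) — 1 connected region. The outline is a single polygon with 12 vertices. Extrusion per mm of travel: 0.4 × 0.24 / (π × 0.875²) = 0.039912. Accumulating E over each segment gives final E = 2.6027.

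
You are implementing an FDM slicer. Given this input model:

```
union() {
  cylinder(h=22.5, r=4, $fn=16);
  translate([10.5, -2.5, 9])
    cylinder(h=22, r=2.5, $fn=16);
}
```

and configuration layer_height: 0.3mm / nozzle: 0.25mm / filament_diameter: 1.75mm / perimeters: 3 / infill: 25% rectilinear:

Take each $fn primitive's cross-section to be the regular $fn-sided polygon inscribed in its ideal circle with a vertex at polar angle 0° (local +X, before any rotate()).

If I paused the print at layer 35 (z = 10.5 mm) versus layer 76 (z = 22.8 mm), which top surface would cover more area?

layer 35 (z = 10.5 mm)

Layer 35 (z = 10.5): the r=4 cylinder contributes a regular 16-gon of circumradius 4 (area = (16/2)·4.000²·sin(360°/16) = 48.98 mm²); the cylinder at (10.5, -2.5): section is a regular 16-gon, circumradius r=2.5 (area = (16/2)·2.500²·sin(360°/16) = 19.13 mm²); Combining (union): the 2 present regions are separate (no shared area or edge), so areas and boundary lengths simply add and each stays a separate island — area = 68.12 mm². So its area = 68.12 mm². Layer 76 (z = 22.8): the cylinder does not reach this height (z outside [0, 22.5]); the r=2.5 cylinder at (10.5, -2.5) gives a regular 16-gon of circumradius 2.5 (constant along its height) (area = (16/2)·2.500²·sin(360°/16) = 19.13 mm²); Taking the union: only the r=2.5 cylinder at (10.5, -2.5) is present, so the union is just that shape — area = 19.13 mm². So its area = 19.13 mm². Layer 35 is larger (68.12 vs 19.13 mm²).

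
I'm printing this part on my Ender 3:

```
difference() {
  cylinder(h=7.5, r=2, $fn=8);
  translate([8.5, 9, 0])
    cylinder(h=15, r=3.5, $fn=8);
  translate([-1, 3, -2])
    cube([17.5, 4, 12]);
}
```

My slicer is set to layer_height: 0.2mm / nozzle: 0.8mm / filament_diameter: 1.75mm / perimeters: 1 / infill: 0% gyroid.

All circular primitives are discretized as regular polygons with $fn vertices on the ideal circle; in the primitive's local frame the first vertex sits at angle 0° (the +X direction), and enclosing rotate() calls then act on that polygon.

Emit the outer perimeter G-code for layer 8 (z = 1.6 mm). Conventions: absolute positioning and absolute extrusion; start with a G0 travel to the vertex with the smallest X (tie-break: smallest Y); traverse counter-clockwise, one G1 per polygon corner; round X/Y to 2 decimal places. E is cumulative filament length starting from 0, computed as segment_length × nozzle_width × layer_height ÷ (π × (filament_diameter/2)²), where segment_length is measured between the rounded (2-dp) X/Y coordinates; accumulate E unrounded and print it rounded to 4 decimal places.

G0 X-2.00 Y0.00 Z1.60
G1 X-1.41 Y-1.41 E0.1017
G1 X0.00 Y-2.00 E0.2033
G1 X1.41 Y-1.41 E0.3050
G1 X2.00 Y0.00 E0.4067
G1 X1.41 Y1.41 E0.5084
G1 X0.00 Y2.00 E0.6100
G1 X-1.41 Y1.41 E0.7117
G1 X-2.00 Y0.00 E0.8134

At z = 1.6 mm: the r=2 cylinder contributes a regular 8-gon of circumradius 2; the r=3.5 cylinder at (8.5, 9) contributes a regular 8-gon of circumradius 3.5; the 17.5×4 cube at (-1, 3) contributes its full rectangle; After the difference (first − rest): starting from the r=2 cylinder, the r=3.5 cylinder at (8.5, 9) misses the remaining region (no effect); the 17.5×4 cube at (-1, 3) misses the remaining region (no effect) — 1 connected region. The outline is a single polygon with 8 vertices. Extrusion per mm of travel: 0.8 × 0.2 / (π × 0.875²) = 0.066520. Accumulating E over each segment gives final E = 0.8134.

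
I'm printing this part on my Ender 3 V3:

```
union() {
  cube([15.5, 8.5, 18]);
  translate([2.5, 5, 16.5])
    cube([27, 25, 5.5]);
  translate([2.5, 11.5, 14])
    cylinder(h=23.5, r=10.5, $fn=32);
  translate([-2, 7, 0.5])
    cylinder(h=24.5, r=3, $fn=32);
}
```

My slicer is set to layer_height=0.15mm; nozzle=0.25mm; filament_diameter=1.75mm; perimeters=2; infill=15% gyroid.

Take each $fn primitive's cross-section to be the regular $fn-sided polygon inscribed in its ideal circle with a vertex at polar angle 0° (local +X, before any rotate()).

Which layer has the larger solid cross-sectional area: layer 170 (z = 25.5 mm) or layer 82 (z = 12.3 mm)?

layer 170 (z = 25.5 mm)

Layer 170 (z = 25.5): the cube is not intersected at this z (z outside [0, 18]); the cube at (2.5, 5) does not reach this height (z outside [16.5, 22]); the cylinder at (2.5, 11.5): section is a regular 32-gon, circumradius r=10.5 (area = (32/2)·10.500²·sin(360°/32) = 344.14 mm²); the cylinder at (-2, 7) is absent (z outside [0.5, 25]); Combining (union): only the r=10.5 cylinder at (2.5, 11.5) is present, so the union is just that shape — area = 344.14 mm². So its area = 344.14 mm². Layer 82 (z = 12.3): the cube (footprint 15.5×8.5) is included at this height (area 131.75 mm²); the cube at (2.5, 5) does not reach this height (z outside [16.5, 22]); the cylinder at (2.5, 11.5) is absent (z outside [14, 37.5]); the cylinder at (-2, 7): section is a regular 32-gon, circumradius r=3 (area = (32/2)·3.000²·sin(360°/32) = 28.09 mm²); Merging all regions: the regions partially overlap — summed areas 159.84 mm² minus the doubly-counted overlap 2.81 mm² gives 157.03 mm² — area = 157.03 mm². So its area = 157.03 mm². Layer 170 is larger (344.14 vs 157.03 mm²).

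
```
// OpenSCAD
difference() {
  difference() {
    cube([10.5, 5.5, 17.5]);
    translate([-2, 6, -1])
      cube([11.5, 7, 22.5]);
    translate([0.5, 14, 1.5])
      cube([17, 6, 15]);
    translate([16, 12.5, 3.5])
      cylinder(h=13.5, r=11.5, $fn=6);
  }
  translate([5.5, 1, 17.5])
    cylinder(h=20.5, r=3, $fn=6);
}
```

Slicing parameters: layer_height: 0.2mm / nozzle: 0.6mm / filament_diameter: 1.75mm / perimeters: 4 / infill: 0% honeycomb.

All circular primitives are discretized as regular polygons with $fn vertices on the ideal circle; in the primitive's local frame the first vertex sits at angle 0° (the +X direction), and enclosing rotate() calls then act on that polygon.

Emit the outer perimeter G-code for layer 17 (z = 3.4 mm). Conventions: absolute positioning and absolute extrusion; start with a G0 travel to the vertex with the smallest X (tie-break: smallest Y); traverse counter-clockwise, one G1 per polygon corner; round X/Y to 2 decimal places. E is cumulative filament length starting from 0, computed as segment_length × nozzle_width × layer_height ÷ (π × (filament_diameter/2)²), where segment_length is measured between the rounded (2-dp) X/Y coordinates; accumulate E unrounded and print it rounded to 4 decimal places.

At z = 3.4 mm: the cube (footprint 10.5×5.5) is included at this height; the cube at (-2, 6) (footprint 11.5×7) is included at this height; the 17×6 cube at (0.5, 14) contributes its full rectangle; the cylinder at (16, 12.5) is absent (z outside [3.5, 17]); Taking the first minus the rest: starting from the 10.5×5.5 cube, the 11.5×7 cube at (-2, 6) misses the remaining region (no effect); the 17×6 cube at (0.5, 14) misses the remaining region (no effect) — 1 connected region; the cylinder at (5.5, 1) is absent (z outside [17.5, 38]); Subtracting the remaining from the first: none of the subtracted shapes is present at this height, so that combined region is unchanged — 1 connected region. The outline is a single polygon with 4 vertices. Extrusion per mm of travel: 0.6 × 0.2 / (π × 0.875²) = 0.049890. Accumulating E over each segment gives final E = 1.5965.

G0 X0.00 Y0.00 Z3.40
G1 X10.50 Y0.00 E0.5238
G1 X10.50 Y5.50 E0.7982
G1 X0.00 Y5.50 E1.3221
G1 X0.00 Y0.00 E1.5965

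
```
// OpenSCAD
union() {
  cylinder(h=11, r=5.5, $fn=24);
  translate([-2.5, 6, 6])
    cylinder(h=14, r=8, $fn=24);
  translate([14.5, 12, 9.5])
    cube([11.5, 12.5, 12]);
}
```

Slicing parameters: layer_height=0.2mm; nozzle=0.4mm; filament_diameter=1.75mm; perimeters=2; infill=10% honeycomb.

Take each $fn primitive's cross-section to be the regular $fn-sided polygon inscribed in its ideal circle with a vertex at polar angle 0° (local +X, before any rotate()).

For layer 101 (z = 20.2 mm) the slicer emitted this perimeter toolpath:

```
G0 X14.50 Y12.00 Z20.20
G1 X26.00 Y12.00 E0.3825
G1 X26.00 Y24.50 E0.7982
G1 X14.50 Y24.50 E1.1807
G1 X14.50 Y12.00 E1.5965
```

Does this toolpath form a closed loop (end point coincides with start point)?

yes

Start point (G0): (14.50, 12.00). End point (last G1): the path returns to the start — closed.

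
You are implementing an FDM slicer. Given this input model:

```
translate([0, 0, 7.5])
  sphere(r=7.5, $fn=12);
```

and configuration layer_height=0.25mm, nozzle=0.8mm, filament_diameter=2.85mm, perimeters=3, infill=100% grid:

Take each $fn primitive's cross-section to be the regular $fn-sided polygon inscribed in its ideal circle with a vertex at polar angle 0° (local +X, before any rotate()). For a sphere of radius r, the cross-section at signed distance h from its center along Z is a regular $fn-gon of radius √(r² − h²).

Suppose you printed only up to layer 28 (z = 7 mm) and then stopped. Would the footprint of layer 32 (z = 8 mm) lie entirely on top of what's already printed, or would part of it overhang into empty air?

entirely on top

Compare the two slices. At z = 7: the r=7.5 sphere contributes a regular 12-gon of circumradius √(7.5²−0.5²) = 7.483 (area = (12/2)·7.483²·sin(360°/12) = 168.00 mm²). At z = 8: the sphere: section is a regular 12-gon, circumradius = √(r²−h²) = √(7.5²−0.5²) = 7.483 (area = (12/2)·7.483²·sin(360°/12) = 168.00 mm²). Checking containment: the cross-section at z = 8 is a subset of the cross-section at z = 7.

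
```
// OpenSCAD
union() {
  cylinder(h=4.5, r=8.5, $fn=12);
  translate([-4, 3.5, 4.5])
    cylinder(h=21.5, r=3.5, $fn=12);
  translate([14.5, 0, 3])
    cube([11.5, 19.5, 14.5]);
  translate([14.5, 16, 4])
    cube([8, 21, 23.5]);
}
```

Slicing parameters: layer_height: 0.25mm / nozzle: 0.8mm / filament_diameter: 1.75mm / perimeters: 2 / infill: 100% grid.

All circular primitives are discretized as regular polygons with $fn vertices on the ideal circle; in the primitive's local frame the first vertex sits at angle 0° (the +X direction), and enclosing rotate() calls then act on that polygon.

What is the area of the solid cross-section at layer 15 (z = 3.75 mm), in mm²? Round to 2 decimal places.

441.00 mm²

At z = 3.75 mm: the cylinder: section is a regular 12-gon, circumradius r=8.5 (area = (12/2)·8.500²·sin(360°/12) = 216.75 mm²); the cylinder at (-4, 3.5) is absent (z outside [4.5, 26]); the cube at (14.5, 0) (footprint 11.5×19.5) is included at this height (area 224.25 mm²); the cube at (14.5, 16) is not intersected at this z (z outside [4, 27.5]); Merging all regions: the 2 present regions are separate (no shared area or edge), so areas and boundary lengths simply add and each stays a separate island — area = 441.00 mm². Overall, the cross-section has 2 separate islands. Net area = 441.00 mm².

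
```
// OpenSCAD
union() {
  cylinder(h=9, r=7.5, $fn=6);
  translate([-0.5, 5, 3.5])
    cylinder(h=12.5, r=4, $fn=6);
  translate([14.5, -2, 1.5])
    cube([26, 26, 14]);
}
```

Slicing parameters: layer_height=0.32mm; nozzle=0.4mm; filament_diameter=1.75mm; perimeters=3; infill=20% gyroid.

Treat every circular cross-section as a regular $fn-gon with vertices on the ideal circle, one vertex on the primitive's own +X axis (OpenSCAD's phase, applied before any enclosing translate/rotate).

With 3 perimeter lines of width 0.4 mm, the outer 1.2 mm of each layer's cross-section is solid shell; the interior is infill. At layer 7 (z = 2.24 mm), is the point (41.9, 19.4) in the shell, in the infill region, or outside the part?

At z = 2.24 mm: the cylinder: section is a regular 6-gon, circumradius r=7.5; the cylinder at (-0.5, 5) does not reach this height (z outside [3.5, 16]); the cube at (14.5, -2) is present — its section is the full 26×26 rectangle; Taking the union: the 2 present regions are separate (no shared area or edge), so areas and boundary lengths simply add and each stays a separate island — 2 connected regions. Overall, the cross-section has 2 separate islands. The nearest boundary edge runs (40.50, 24.00)→(40.50, -2.00); distance from the point to it = 1.40 mm. The point is not inside any of the regions above, so it lies outside the cross-section (1.40 mm from the nearest boundary).

outside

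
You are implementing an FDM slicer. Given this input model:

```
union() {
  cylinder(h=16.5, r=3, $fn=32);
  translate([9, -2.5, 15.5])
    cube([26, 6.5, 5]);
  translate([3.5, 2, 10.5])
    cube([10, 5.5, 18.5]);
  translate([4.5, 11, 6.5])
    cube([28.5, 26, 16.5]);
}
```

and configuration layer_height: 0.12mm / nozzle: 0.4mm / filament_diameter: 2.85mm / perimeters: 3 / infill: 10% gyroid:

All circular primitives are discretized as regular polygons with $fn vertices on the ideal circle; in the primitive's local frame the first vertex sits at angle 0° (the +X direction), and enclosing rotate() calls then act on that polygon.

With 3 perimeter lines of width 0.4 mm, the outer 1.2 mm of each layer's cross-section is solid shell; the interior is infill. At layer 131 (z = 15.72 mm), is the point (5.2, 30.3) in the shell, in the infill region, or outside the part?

At z = 15.72 mm: the cylinder: section is a regular 32-gon, circumradius r=3; the 26×6.5 cube at (9, -2.5) contributes its full rectangle; the cube at (3.5, 2) (footprint 10×5.5) is included at this height; the cube at (4.5, 11) (footprint 28.5×26) is included at this height; Combining (union): the regions partially overlap (shared area 9.00 mm²), so overlapping operands fuse into one piece — 3 connected regions. Overall, the cross-section has 3 separate islands. The nearest boundary edge runs (4.50, 11.00)→(4.50, 37.00); distance from the point to it = 0.70 mm. (Shell/infill is judged within the island containing the point — the largest one.) The point is inside the cross-section, 0.70 mm from the nearest boundary — within the 1.2 mm shell band (3 × 0.4).

shell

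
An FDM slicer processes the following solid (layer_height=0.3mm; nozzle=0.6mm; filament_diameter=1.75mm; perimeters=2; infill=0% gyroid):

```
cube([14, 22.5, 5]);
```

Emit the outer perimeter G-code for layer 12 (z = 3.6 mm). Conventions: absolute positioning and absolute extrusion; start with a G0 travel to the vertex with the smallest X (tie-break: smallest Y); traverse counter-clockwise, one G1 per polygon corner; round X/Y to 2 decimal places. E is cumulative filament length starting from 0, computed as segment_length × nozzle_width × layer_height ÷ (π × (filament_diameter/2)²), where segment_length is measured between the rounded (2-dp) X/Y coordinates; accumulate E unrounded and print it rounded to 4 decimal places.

At z = 3.6 mm: the 14×22.5 cube contributes its full rectangle. The outline is a single polygon with 4 vertices. Extrusion per mm of travel: 0.6 × 0.3 / (π × 0.875²) = 0.074835. Accumulating E over each segment gives final E = 5.4630.

G0 X0.00 Y0.00 Z3.60
G1 X14.00 Y0.00 E1.0477
G1 X14.00 Y22.50 E2.7315
G1 X0.00 Y22.50 E3.7792
G1 X0.00 Y0.00 E5.4630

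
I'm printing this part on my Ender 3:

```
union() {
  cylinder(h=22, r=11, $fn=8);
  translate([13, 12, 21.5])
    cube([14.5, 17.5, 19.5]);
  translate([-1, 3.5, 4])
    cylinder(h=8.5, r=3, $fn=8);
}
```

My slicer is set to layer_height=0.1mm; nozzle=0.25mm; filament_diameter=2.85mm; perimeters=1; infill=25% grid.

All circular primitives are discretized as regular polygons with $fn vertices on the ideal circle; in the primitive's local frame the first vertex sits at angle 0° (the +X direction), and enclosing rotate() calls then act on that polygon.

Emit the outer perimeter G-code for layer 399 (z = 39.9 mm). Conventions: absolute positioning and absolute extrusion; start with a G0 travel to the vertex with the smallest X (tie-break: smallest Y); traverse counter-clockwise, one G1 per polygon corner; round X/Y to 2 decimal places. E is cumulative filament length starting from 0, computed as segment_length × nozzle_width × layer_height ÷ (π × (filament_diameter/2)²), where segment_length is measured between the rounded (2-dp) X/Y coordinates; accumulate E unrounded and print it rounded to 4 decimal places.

G0 X13.00 Y12.00 Z39.90
G1 X27.50 Y12.00 E0.0568
G1 X27.50 Y29.50 E0.1254
G1 X13.00 Y29.50 E0.1822
G1 X13.00 Y12.00 E0.2508

At z = 39.9 mm: the cylinder does not reach this height (z outside [0, 22]); the 14.5×17.5 cube at (13, 12) contributes its full rectangle; the cylinder at (-1, 3.5) is not intersected at this z (z outside [4, 12.5]); Combining (union): only the 14.5×17.5 cube at (13, 12) is present, so the union is just that shape — 1 connected region. The outline is a single polygon with 4 vertices. Extrusion per mm of travel: 0.25 × 0.1 / (π × 1.425²) = 0.003919. Accumulating E over each segment gives final E = 0.2508.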